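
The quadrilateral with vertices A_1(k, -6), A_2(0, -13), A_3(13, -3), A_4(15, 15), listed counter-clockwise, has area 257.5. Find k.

Write out the shoelace sum; only the two edges meeting at A_1 involve k:
2·Area = [(15·(-6) − k·15) + (k·(-13) − 0·(-6))] + 409
       = -28·k + 319 = 515
⇒ k = -7.

-7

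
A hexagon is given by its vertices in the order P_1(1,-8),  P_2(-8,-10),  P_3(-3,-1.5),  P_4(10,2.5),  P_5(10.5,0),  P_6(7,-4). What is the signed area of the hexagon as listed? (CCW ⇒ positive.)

Apply the surveyor's formula: 2A = Σ (x_i·y_{i+1} − x_{i+1}·y_i), indices taken mod 6.
Σ = (-74) + (-18) + (7.5) + (-26.25) + (-42) + (-52) = -204.75
Signed area = Σ/2 = -102.375 (negative ⇒ clockwise traversal).

-102.375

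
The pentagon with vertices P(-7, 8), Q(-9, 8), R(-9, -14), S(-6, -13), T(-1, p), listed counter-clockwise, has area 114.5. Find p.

3

The doubled signed area Σ (x_i y_{i+1} − x_{i+1} y_i) is linear in p.
With p=0 it equals 226; the coefficient of p is 1 (from the two edges through T).
So 1·p + 226 = 2·114.5 = 229 ⇒ p = 3.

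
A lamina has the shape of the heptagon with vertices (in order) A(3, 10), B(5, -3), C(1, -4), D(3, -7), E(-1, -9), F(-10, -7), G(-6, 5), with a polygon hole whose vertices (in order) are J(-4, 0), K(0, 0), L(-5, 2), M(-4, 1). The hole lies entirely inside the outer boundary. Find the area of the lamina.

Outer boundary:
Apply the shoelace formula: 2A = Σ (x_i·y_{i+1} − x_{i+1}·y_i), indices taken mod 7.
A→B: (3)(-3) − (5)(10) = -59
B→C: (5)(-4) − (1)(-3) = -17
C→D: (1)(-7) − (3)(-4) = 5
D→E: (3)(-9) − (-1)(-7) = -34
E→F: (-1)(-7) − (-10)(-9) = -83
F→G: (-10)(5) − (-6)(-7) = -92
G→A: (-6)(10) − (3)(5) = -75
Σ = -355
Area = |Σ|/2 = 177.5.
Hole:
Apply the shoelace (surveyor's) formula: 2A = Σ (x_i·y_{i+1} − x_{i+1}·y_i), indices taken mod 4.
Cross-terms: 0, 0, 3, 4  ⇒  Σ = 7
Area = |Σ|/2 = 3.5.
Net area = 177.5 − 3.5 = 174.

174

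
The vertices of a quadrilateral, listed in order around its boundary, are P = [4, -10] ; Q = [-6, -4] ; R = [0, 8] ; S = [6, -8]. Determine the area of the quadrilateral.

Apply the shoelace formula: 2A = Σ (x_i·y_{i+1} − x_{i+1}·y_i), indices taken mod 4.
P→Q: (4)(-4) − (-6)(-10) = -76
Q→R: (-6)(8) − (0)(-4) = -48
R→S: (0)(-8) − (6)(8) = -48
S→P: (6)(-10) − (4)(-8) = -28
Σ = -200
Area = |Σ|/2 = 100.

100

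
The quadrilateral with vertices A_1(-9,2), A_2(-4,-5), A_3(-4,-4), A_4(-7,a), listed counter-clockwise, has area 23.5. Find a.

8

The doubled signed area Σ (x_i y_{i+1} − x_{i+1} y_i) is linear in a.
With a=0 it equals 7; the coefficient of a is 5 (from the two edges through A_4).
So 5·a + 7 = 2·23.5 = 47 ⇒ a = 8.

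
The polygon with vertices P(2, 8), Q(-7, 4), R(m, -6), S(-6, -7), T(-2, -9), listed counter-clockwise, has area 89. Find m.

-6

The doubled signed area Σ (x_i y_{i+1} − x_{i+1} y_i) is linear in m.
With m=0 it equals 112; the coefficient of m is -11 (from the two edges through R).
So -11·m + 112 = 2·89 = 178 ⇒ m = -6.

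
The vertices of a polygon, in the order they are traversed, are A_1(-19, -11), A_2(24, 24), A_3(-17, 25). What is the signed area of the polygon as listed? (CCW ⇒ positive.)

739

Apply the surveyor's formula: 2A = Σ (x_i·y_{i+1} − x_{i+1}·y_i), indices taken mod 3.
Σ = (-192) + (1008) + (662) = 1478
Signed area = Σ/2 = 739 (positive ⇒ counter-clockwise traversal).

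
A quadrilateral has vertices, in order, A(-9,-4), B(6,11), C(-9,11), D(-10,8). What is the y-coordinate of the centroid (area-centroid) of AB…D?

Apply the shoelace formula. First the cross-terms c_i = x_i·y_{i+1} − x_{i+1}·y_i:
  -75, 165, 38, 112  ⇒  2A = 240, A = 120.
Then Σ (y_i + y_{i+1})·c_i = 4275, so ȳ = 4275 / (6·120) = 5.9375.

5.9375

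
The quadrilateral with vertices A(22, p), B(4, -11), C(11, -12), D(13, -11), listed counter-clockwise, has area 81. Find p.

The doubled signed area Σ (x_i y_{i+1} − x_{i+1} y_i) is linear in p.
With p=0 it equals 108; the coefficient of p is 9 (from the two edges through A).
So 9·p + 108 = 2·81 = 162 ⇒ p = 6.

6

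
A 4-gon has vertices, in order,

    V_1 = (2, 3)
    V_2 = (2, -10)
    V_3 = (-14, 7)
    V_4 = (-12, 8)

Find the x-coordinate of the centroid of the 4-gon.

Apply the surveyor's formula. First the cross-terms c_i = x_i·y_{i+1} − x_{i+1}·y_i:
  -26, -126, -28, -52  ⇒  2A = -232, A = -116.
Then Σ (x_i + x_{i+1})·c_i = 2656, so x̄ = 2656 / (6·(-116)) = -332/87.

-332/87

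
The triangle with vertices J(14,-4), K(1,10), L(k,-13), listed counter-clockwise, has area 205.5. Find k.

The doubled signed area Σ (x_i y_{i+1} − x_{i+1} y_i) is linear in k.
With k=0 it equals 313; the coefficient of k is -14 (from the two edges through L).
So -14·k + 313 = 2·205.5 = 411 ⇒ k = -7.

-7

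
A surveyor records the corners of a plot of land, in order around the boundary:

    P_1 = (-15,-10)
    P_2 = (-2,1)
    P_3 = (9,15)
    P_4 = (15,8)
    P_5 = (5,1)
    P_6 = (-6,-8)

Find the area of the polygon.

173

Apply the shoelace (surveyor's) formula: 2A = Σ (x_i·y_{i+1} − x_{i+1}·y_i), indices taken mod 6.
Cross-terms: -35, -39, -153, -25, -34, -60  ⇒  Σ = -346
Area = |Σ|/2 = 173.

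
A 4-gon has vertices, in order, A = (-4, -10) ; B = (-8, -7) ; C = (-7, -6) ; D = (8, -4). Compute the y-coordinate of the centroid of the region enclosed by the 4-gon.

-1481/219

Apply the shoelace formula. First the cross-terms c_i = x_i·y_{i+1} − x_{i+1}·y_i:
  -52, -1, 76, -96  ⇒  2A = -73, A = -36.5.
Then Σ (y_i + y_{i+1})·c_i = 1481, so ȳ = 1481 / (6·(-36.5)) = -1481/219.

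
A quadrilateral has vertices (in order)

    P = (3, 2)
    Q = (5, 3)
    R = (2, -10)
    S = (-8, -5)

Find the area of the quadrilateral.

74

Apply the shoelace (surveyor's) formula: 2A = Σ (x_i·y_{i+1} − x_{i+1}·y_i), indices taken mod 4.
Σ = (-1) + (-56) + (-90) + (-1) = -148
Area = |Σ|/2 = 74.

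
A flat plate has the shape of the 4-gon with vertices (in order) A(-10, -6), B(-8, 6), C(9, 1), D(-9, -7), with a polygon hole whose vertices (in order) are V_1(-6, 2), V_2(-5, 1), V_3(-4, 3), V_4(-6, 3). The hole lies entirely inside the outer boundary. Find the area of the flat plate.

117.5

Outer boundary:
Apply the shoelace (surveyor's) formula: 2A = Σ (x_i·y_{i+1} − x_{i+1}·y_i), indices taken mod 4.
A→B: (-10)(6) − (-8)(-6) = -108
B→C: (-8)(1) − (9)(6) = -62
C→D: (9)(-7) − (-9)(1) = -54
D→A: (-9)(-6) − (-10)(-7) = -16
Σ = -240
Area = |Σ|/2 = 120.
Hole:
Σ = (4) + (-11) + (6) + (6) = 5
Area = |Σ|/2 = 2.5.
Net area = 120 − 2.5 = 117.5.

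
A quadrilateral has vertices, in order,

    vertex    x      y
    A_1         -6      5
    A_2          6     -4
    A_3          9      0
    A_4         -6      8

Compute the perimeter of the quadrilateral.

|A_1A_2| = √((12)² + (-9)²) = √225 = 15
|A_2A_3| = √((3)² + (4)²) = √25 = 5
|A_3A_4| = √((-15)² + (8)²) = √289 = 17
|A_4A_1| = √((0)² + (-3)²) = √9 = 3
Perimeter = 15 + 5 + 17 + 3 = 40.

40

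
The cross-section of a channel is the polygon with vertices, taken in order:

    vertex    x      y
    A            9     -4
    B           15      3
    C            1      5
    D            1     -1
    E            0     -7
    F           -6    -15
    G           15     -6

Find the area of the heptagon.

Apply Gauss's area formula: 2A = Σ (x_i·y_{i+1} − x_{i+1}·y_i), indices taken mod 7.
Cross-terms: 87, 72, -6, -7, -42, 261, -6  ⇒  Σ = 359
Area = |Σ|/2 = 179.5.

179.5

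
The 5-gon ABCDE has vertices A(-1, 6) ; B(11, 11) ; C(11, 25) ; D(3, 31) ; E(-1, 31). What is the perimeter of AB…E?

66

|AB| = √((12)² + (5)²) = √169 = 13
|BC| = √((0)² + (14)²) = √196 = 14
|CD| = √((-8)² + (6)²) = √100 = 10
|DE| = √((-4)² + (0)²) = √16 = 4
|EA| = √((0)² + (-25)²) = √625 = 25
Perimeter = 13 + 14 + 10 + 4 + 25 = 66.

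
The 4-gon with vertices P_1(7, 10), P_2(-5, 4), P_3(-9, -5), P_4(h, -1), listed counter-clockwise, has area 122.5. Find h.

Write out the shoelace sum; only the two edges meeting at P_4 involve h:
2·Area = [((-9)·(-1) − h·(-5)) + (h·10 − 7·(-1))] + 139
       = 15·h + 155 = 245
⇒ h = 6.

6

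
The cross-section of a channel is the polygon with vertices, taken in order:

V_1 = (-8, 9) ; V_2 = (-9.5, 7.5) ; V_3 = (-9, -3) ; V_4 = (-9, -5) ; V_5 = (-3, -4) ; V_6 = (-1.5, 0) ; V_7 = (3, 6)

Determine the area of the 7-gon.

110.25

Apply the shoelace formula: 2A = Σ (x_i·y_{i+1} − x_{i+1}·y_i), indices taken mod 7.
Cross-terms: 25.5, 96, 18, 21, -6, -9, 75  ⇒  Σ = 220.5
Area = |Σ|/2 = 110.25.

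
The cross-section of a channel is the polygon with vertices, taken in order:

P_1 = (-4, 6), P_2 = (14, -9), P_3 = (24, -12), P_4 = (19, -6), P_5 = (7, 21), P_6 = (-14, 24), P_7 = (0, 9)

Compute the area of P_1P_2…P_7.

448.5

Apply the surveyor's formula: 2A = Σ (x_i·y_{i+1} − x_{i+1}·y_i), indices taken mod 7.
P_1→P_2: (-4)(-9) − (14)(6) = -48
P_2→P_3: (14)(-12) − (24)(-9) = 48
P_3→P_4: (24)(-6) − (19)(-12) = 84
P_4→P_5: (19)(21) − (7)(-6) = 441
P_5→P_6: (7)(24) − (-14)(21) = 462
P_6→P_7: (-14)(9) − (0)(24) = -126
P_7→P_1: (0)(6) − (-4)(9) = 36
Σ = 897
Area = |Σ|/2 = 448.5.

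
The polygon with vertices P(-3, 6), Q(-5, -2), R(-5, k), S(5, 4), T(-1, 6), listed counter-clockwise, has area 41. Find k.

-3

Write out the shoelace sum; only the two edges meeting at R involve k:
2·Area = [((-5)·k − (-5)·(-2)) + ((-5)·4 − 5·k)] + 82
       = -10·k + 52 = 82
⇒ k = -3.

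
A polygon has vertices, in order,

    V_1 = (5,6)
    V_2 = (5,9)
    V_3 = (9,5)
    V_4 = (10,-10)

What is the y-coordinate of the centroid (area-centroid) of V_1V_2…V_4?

299/213

Apply the surveyor's formula. First the cross-terms c_i = x_i·y_{i+1} − x_{i+1}·y_i:
  15, -56, -140, 110  ⇒  2A = -71, A = -35.5.
Then Σ (y_i + y_{i+1})·c_i = -299, so ȳ = -299 / (6·(-35.5)) = 299/213.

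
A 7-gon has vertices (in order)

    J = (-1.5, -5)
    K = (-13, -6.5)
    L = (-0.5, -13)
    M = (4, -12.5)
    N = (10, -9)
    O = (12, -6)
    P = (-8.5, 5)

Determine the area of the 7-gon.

J→K: (-1.5)(-6.5) − (-13)(-5) = -55.25
K→L: (-13)(-13) − (-0.5)(-6.5) = 165.75
L→M: (-0.5)(-12.5) − (4)(-13) = 58.25
M→N: (4)(-9) − (10)(-12.5) = 89
N→O: (10)(-6) − (12)(-9) = 48
O→P: (12)(5) − (-8.5)(-6) = 9
P→J: (-8.5)(-5) − (-1.5)(5) = 50
Σ = 364.75
Area = |Σ|/2 = 182.375.

182.375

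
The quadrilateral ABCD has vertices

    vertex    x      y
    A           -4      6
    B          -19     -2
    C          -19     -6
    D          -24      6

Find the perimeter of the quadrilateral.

54

|AB| = √((-15)² + (-8)²) = √289 = 17
|BC| = √((0)² + (-4)²) = √16 = 4
|CD| = √((-5)² + (12)²) = √169 = 13
|DA| = √((20)² + (0)²) = √400 = 20
Perimeter = 17 + 4 + 13 + 20 = 54.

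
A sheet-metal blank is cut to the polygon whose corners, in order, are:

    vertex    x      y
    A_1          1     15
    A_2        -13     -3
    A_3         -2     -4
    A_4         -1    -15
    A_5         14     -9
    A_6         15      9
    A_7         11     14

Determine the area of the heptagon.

503

A_1→A_2: (1)(-3) − (-13)(15) = 192
A_2→A_3: (-13)(-4) − (-2)(-3) = 46
A_3→A_4: (-2)(-15) − (-1)(-4) = 26
A_4→A_5: (-1)(-9) − (14)(-15) = 219
A_5→A_6: (14)(9) − (15)(-9) = 261
A_6→A_7: (15)(14) − (11)(9) = 111
A_7→A_1: (11)(15) − (1)(14) = 151
Σ = 1006
Area = |Σ|/2 = 503.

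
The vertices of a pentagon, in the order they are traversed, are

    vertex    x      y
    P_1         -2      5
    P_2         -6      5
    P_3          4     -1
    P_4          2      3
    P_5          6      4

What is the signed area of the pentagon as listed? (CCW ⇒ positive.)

24

Apply the shoelace (surveyor's) formula: 2A = Σ (x_i·y_{i+1} − x_{i+1}·y_i), indices taken mod 5.
Σ = (20) + (-14) + (14) + (-10) + (38) = 48
Signed area = Σ/2 = 24 (positive ⇒ counter-clockwise traversal).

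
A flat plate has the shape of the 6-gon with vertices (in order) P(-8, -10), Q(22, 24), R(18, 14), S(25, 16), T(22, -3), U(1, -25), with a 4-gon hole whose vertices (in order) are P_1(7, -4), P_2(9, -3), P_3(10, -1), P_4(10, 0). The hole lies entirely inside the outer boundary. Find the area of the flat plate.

Outer boundary:
Apply Gauss's area formula: 2A = Σ (x_i·y_{i+1} − x_{i+1}·y_i), indices taken mod 6.
Σ = (28) + (-124) + (-62) + (-427) + (-547) + (-210) = -1342
Area = |Σ|/2 = 671.
Hole:
Apply the shoelace formula: 2A = Σ (x_i·y_{i+1} − x_{i+1}·y_i), indices taken mod 4.
P_1→P_2: (7)(-3) − (9)(-4) = 15
P_2→P_3: (9)(-1) − (10)(-3) = 21
P_3→P_4: (10)(0) − (10)(-1) = 10
P_4→P_1: (10)(-4) − (7)(0) = -40
Σ = 6
Area = |Σ|/2 = 3.
Net area = 671 − 3 = 668.

668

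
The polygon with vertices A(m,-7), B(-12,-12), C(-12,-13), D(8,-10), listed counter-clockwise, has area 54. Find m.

-6

The doubled signed area Σ (x_i y_{i+1} − x_{i+1} y_i) is linear in m.
With m=0 it equals 96; the coefficient of m is -2 (from the two edges through A).
So -2·m + 96 = 2·54 = 108 ⇒ m = -6.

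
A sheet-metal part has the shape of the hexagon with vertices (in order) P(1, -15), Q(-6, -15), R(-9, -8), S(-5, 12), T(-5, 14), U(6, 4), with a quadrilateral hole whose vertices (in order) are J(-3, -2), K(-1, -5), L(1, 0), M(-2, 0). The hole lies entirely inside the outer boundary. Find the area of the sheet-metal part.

263

Outer boundary:
Apply the shoelace formula: 2A = Σ (x_i·y_{i+1} − x_{i+1}·y_i), indices taken mod 6.
Σ = (-105) + (-87) + (-148) + (-10) + (-104) + (-94) = -548
Area = |Σ|/2 = 274.
Hole:
Cross-terms: 13, 5, 0, 4  ⇒  Σ = 22
Area = |Σ|/2 = 11.
Net area = 274 − 11 = 263.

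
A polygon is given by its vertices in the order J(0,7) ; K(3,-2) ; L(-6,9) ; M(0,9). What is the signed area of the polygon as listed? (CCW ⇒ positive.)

Apply the surveyor's formula: 2A = Σ (x_i·y_{i+1} − x_{i+1}·y_i), indices taken mod 4.
J→K: (0)(-2) − (3)(7) = -21
K→L: (3)(9) − (-6)(-2) = 15
L→M: (-6)(9) − (0)(9) = -54
M→J: (0)(7) − (0)(9) = 0
Σ = -60
Signed area = Σ/2 = -30 (negative ⇒ clockwise traversal).

-30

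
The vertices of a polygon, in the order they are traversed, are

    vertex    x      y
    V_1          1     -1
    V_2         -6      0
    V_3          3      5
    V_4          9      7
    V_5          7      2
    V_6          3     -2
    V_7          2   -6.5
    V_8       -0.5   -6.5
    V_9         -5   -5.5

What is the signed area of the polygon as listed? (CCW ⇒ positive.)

V_1→V_2: (1)(0) − (-6)(-1) = -6
V_2→V_3: (-6)(5) − (3)(0) = -30
V_3→V_4: (3)(7) − (9)(5) = -24
V_4→V_5: (9)(2) − (7)(7) = -31
V_5→V_6: (7)(-2) − (3)(2) = -20
V_6→V_7: (3)(-6.5) − (2)(-2) = -15.5
V_7→V_8: (2)(-6.5) − (-0.5)(-6.5) = -16.25
V_8→V_9: (-0.5)(-5.5) − (-5)(-6.5) = -29.75
V_9→V_1: (-5)(-1) − (1)(-5.5) = 10.5
Σ = -162
Signed area = Σ/2 = -81 (negative ⇒ clockwise traversal).

-81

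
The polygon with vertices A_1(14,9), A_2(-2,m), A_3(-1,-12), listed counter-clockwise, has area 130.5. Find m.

The doubled signed area Σ (x_i y_{i+1} − x_{i+1} y_i) is linear in m.
With m=0 it equals 201; the coefficient of m is 15 (from the two edges through A_2).
So 15·m + 201 = 2·130.5 = 261 ⇒ m = 4.

4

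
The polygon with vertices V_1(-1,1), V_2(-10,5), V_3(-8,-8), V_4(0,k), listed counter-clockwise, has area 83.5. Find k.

Write out the shoelace sum; only the two edges meeting at V_4 involve k:
2·Area = [((-8)·k − 0·(-8)) + (0·1 − (-1)·k)] + 125
       = -7·k + 125 = 167
⇒ k = -6.

-6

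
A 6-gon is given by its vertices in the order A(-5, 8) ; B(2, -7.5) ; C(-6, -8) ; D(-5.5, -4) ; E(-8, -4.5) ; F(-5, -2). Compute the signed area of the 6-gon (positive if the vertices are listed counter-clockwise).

-61.625

Apply the shoelace formula: 2A = Σ (x_i·y_{i+1} − x_{i+1}·y_i), indices taken mod 6.
Σ = (21.5) + (-61) + (-20) + (-7.25) + (-6.5) + (-50) = -123.25
Signed area = Σ/2 = -61.625 (negative ⇒ clockwise traversal).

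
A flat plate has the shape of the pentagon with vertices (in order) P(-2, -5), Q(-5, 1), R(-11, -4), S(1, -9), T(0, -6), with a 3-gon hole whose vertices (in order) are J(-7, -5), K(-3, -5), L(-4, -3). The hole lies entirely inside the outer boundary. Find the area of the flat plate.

40.5

Outer boundary:
Σ = (-27) + (31) + (103) + (-6) + (-12) = 89
Area = |Σ|/2 = 44.5.
Hole:
Cross-terms: 20, -11, -1  ⇒  Σ = 8
Area = |Σ|/2 = 4.
Net area = 44.5 − 4 = 40.5.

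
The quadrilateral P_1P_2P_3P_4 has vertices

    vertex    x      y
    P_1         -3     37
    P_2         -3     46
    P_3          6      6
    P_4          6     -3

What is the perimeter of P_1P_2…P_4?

|P_1P_2| = √((0)² + (9)²) = √81 = 9
|P_2P_3| = √((9)² + (-40)²) = √1681 = 41
|P_3P_4| = √((0)² + (-9)²) = √81 = 9
|P_4P_1| = √((-9)² + (40)²) = √1681 = 41
Perimeter = 9 + 41 + 9 + 41 = 100.

100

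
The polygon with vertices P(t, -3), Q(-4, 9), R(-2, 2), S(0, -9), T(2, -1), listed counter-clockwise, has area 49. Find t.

7

The doubled signed area Σ (x_i y_{i+1} − x_{i+1} y_i) is linear in t.
With t=0 it equals 28; the coefficient of t is 10 (from the two edges through P).
So 10·t + 28 = 2·49 = 98 ⇒ t = 7.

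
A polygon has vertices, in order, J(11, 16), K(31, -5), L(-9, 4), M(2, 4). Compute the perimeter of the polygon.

|JK| = √((20)² + (-21)²) = √841 = 29
|KL| = √((-40)² + (9)²) = √1681 = 41
|LM| = √((11)² + (0)²) = √121 = 11
|MJ| = √((9)² + (12)²) = √225 = 15
Perimeter = 29 + 41 + 11 + 15 = 96.

96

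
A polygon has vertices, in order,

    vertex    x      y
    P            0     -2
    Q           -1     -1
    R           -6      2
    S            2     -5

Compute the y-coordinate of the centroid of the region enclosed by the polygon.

Apply the shoelace (surveyor's) formula. First the cross-terms c_i = x_i·y_{i+1} − x_{i+1}·y_i:
  -2, -8, 26, -4  ⇒  2A = 12, A = 6.
Then Σ (y_i + y_{i+1})·c_i = -52, so ȳ = -52 / (6·6) = -13/9.

-13/9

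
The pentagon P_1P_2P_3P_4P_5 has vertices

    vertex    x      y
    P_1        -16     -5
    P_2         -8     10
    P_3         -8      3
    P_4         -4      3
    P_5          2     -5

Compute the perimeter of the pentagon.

56

|P_1P_2| = √((8)² + (15)²) = √289 = 17
|P_2P_3| = √((0)² + (-7)²) = √49 = 7
|P_3P_4| = √((4)² + (0)²) = √16 = 4
|P_4P_5| = √((6)² + (-8)²) = √100 = 10
|P_5P_1| = √((-18)² + (0)²) = √324 = 18
Perimeter = 17 + 7 + 4 + 10 + 18 = 56.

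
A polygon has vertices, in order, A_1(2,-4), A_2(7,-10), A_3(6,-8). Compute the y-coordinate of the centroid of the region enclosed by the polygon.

-22/3

Apply Gauss's area formula. First the cross-terms c_i = x_i·y_{i+1} − x_{i+1}·y_i:
  8, 4, -8  ⇒  2A = 4, A = 2.
Then Σ (y_i + y_{i+1})·c_i = -88, so ȳ = -88 / (6·2) = -22/3.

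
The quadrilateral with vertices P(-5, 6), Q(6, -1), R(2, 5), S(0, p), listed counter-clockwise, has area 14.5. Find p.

4

Write out the shoelace sum; only the two edges meeting at S involve p:
2·Area = [(2·p − 0·5) + (0·6 − (-5)·p)] + 1
       = 7·p + 1 = 29
⇒ p = 4.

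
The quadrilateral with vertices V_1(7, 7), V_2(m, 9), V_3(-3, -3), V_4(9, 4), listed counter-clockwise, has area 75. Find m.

-1

Write out the shoelace sum; only the two edges meeting at V_2 involve m:
2·Area = [(7·9 − m·7) + (m·(-3) − (-3)·9)] + 50
       = -10·m + 140 = 150
⇒ m = -1.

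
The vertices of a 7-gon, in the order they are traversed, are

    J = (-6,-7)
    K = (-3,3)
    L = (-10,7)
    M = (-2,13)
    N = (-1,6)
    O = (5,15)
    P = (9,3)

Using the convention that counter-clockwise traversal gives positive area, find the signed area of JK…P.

Apply the shoelace (surveyor's) formula: 2A = Σ (x_i·y_{i+1} − x_{i+1}·y_i), indices taken mod 7.
Σ = (-39) + (9) + (-116) + (1) + (-45) + (-120) + (-45) = -355
Signed area = Σ/2 = -177.5 (negative ⇒ clockwise traversal).

-177.5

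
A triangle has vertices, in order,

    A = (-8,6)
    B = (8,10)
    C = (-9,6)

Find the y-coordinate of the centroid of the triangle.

22/3

Apply the shoelace (surveyor's) formula. First the cross-terms c_i = x_i·y_{i+1} − x_{i+1}·y_i:
  -128, 138, -6  ⇒  2A = 4, A = 2.
Then Σ (y_i + y_{i+1})·c_i = 88, so ȳ = 88 / (6·2) = 22/3.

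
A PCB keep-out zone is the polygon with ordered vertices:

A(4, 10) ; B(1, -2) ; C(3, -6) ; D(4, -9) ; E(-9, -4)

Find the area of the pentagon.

96

Apply Gauss's area formula: 2A = Σ (x_i·y_{i+1} − x_{i+1}·y_i), indices taken mod 5.
Cross-terms: -18, 0, -3, -97, -74  ⇒  Σ = -192
Area = |Σ|/2 = 96.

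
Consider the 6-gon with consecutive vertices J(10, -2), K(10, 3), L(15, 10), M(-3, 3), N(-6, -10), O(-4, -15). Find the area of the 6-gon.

218

Apply the shoelace formula: 2A = Σ (x_i·y_{i+1} − x_{i+1}·y_i), indices taken mod 6.
Σ = (50) + (55) + (75) + (48) + (50) + (158) = 436
Area = |Σ|/2 = 218.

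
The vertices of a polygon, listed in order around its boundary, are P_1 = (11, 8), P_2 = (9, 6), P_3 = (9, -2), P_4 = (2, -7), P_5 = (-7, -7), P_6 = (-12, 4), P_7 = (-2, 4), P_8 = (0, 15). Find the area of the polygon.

273.5

Σ = (-6) + (-72) + (-59) + (-63) + (-112) + (-40) + (-30) + (-165) = -547
Area = |Σ|/2 = 273.5.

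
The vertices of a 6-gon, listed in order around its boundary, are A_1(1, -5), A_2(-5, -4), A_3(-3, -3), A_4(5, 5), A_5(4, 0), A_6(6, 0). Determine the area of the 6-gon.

Apply Gauss's area formula: 2A = Σ (x_i·y_{i+1} − x_{i+1}·y_i), indices taken mod 6.
A_1→A_2: (1)(-4) − (-5)(-5) = -29
A_2→A_3: (-5)(-3) − (-3)(-4) = 3
A_3→A_4: (-3)(5) − (5)(-3) = 0
A_4→A_5: (5)(0) − (4)(5) = -20
A_5→A_6: (4)(0) − (6)(0) = 0
A_6→A_1: (6)(-5) − (1)(0) = -30
Σ = -76
Area = |Σ|/2 = 38.

38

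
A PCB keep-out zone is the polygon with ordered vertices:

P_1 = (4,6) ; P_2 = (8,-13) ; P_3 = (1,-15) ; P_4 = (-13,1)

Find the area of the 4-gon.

Apply Gauss's area formula: 2A = Σ (x_i·y_{i+1} − x_{i+1}·y_i), indices taken mod 4.
P_1→P_2: (4)(-13) − (8)(6) = -100
P_2→P_3: (8)(-15) − (1)(-13) = -107
P_3→P_4: (1)(1) − (-13)(-15) = -194
P_4→P_1: (-13)(6) − (4)(1) = -82
Σ = -483
Area = |Σ|/2 = 241.5.

241.5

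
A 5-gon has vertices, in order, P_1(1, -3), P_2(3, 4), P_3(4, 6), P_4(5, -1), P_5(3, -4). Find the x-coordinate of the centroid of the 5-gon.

Apply the shoelace formula. First the cross-terms c_i = x_i·y_{i+1} − x_{i+1}·y_i:
  13, 2, -34, -17, -5  ⇒  2A = -41, A = -20.5.
Then Σ (x_i + x_{i+1})·c_i = -396, so x̄ = -396 / (6·(-20.5)) = 132/41.

132/41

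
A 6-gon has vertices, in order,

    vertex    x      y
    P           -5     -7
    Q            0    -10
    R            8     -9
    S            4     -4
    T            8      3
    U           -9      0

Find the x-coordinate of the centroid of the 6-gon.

19/268

Apply the surveyor's formula. First the cross-terms c_i = x_i·y_{i+1} − x_{i+1}·y_i:
  50, 80, 4, 44, 27, 63  ⇒  2A = 268, A = 134.
Then Σ (x_i + x_{i+1})·c_i = 57, so x̄ = 57 / (6·134) = 19/268.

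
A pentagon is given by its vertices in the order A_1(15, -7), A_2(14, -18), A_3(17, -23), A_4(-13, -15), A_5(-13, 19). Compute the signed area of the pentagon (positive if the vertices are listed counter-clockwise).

Apply the shoelace formula: 2A = Σ (x_i·y_{i+1} − x_{i+1}·y_i), indices taken mod 5.
Σ = (-172) + (-16) + (-554) + (-442) + (-194) = -1378
Signed area = Σ/2 = -689 (negative ⇒ clockwise traversal).

-689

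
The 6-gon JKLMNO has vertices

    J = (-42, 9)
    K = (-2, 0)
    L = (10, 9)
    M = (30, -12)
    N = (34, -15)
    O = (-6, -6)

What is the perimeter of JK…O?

170

|JK| = √((40)² + (-9)²) = √1681 = 41
|KL| = √((12)² + (9)²) = √225 = 15
|LM| = √((20)² + (-21)²) = √841 = 29
|MN| = √((4)² + (-3)²) = √25 = 5
|NO| = √((-40)² + (9)²) = √1681 = 41
|OJ| = √((-36)² + (15)²) = √1521 = 39
Perimeter = 41 + 15 + 29 + 5 + 41 + 39 = 170.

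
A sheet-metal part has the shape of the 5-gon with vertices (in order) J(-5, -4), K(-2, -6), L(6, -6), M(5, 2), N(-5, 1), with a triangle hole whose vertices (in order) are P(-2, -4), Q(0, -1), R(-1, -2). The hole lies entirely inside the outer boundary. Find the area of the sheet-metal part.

Outer boundary:
Σ = (22) + (48) + (42) + (15) + (25) = 152
Area = |Σ|/2 = 76.
Hole:
Apply the surveyor's formula: 2A = Σ (x_i·y_{i+1} − x_{i+1}·y_i), indices taken mod 3.
Σ = (2) + (-1) + (0) = 1
Area = |Σ|/2 = 0.5.
Net area = 76 − 0.5 = 75.5.

75.5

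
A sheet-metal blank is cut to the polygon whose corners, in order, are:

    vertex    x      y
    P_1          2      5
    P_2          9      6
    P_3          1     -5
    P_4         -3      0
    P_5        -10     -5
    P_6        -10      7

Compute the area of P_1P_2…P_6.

Apply the shoelace (surveyor's) formula: 2A = Σ (x_i·y_{i+1} − x_{i+1}·y_i), indices taken mod 6.
Cross-terms: -33, -51, -15, 15, -120, -64  ⇒  Σ = -268
Area = |Σ|/2 = 134.

134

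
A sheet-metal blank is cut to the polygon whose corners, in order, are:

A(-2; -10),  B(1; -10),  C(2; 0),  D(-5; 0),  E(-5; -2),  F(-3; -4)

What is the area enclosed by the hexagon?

48

Cross-terms: 30, 20, 0, 10, 14, 22  ⇒  Σ = 96
Area = |Σ|/2 = 48.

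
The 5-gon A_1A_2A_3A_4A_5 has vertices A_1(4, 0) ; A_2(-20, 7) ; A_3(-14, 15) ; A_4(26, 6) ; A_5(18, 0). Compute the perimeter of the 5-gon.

|A_1A_2| = √((-24)² + (7)²) = √625 = 25
|A_2A_3| = √((6)² + (8)²) = √100 = 10
|A_3A_4| = √((40)² + (-9)²) = √1681 = 41
|A_4A_5| = √((-8)² + (-6)²) = √100 = 10
|A_5A_1| = √((-14)² + (0)²) = √196 = 14
Perimeter = 25 + 10 + 41 + 10 + 14 = 100.

100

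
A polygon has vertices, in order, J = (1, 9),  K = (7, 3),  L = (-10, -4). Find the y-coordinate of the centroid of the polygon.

8/3

Apply the shoelace (surveyor's) formula. First the cross-terms c_i = x_i·y_{i+1} − x_{i+1}·y_i:
  -60, 2, -86  ⇒  2A = -144, A = -72.
Then Σ (y_i + y_{i+1})·c_i = -1152, so ȳ = -1152 / (6·(-72)) = 8/3.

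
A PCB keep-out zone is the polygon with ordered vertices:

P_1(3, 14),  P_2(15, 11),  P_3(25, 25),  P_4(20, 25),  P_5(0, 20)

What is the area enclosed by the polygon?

Apply the shoelace formula: 2A = Σ (x_i·y_{i+1} − x_{i+1}·y_i), indices taken mod 5.
Σ = (-177) + (100) + (125) + (400) + (-60) = 388
Area = |Σ|/2 = 194.

194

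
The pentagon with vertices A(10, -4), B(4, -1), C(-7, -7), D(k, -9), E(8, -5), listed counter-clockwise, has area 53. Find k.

Write out the shoelace sum; only the two edges meeting at D involve k:
2·Area = [((-7)·(-9) − k·(-7)) + (k·(-5) − 8·(-9))] + -11
       = 2·k + 124 = 106
⇒ k = -9.

-9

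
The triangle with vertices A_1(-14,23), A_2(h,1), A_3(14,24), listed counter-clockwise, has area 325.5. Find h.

21

Write out the shoelace sum; only the two edges meeting at A_2 involve h:
2·Area = [((-14)·1 − h·23) + (h·24 − 14·1)] + 658
       = 1·h + 630 = 651
⇒ h = 21.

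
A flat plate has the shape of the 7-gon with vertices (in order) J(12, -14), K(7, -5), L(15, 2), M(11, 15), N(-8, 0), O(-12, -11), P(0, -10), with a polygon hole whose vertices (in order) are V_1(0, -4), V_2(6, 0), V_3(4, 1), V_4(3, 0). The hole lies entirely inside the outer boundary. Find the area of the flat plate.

381.5

Outer boundary:
Apply the shoelace (surveyor's) formula: 2A = Σ (x_i·y_{i+1} − x_{i+1}·y_i), indices taken mod 7.
J→K: (12)(-5) − (7)(-14) = 38
K→L: (7)(2) − (15)(-5) = 89
L→M: (15)(15) − (11)(2) = 203
M→N: (11)(0) − (-8)(15) = 120
N→O: (-8)(-11) − (-12)(0) = 88
O→P: (-12)(-10) − (0)(-11) = 120
P→J: (0)(-14) − (12)(-10) = 120
Σ = 778
Area = |Σ|/2 = 389.
Hole:
Apply the surveyor's formula: 2A = Σ (x_i·y_{i+1} − x_{i+1}·y_i), indices taken mod 4.
Cross-terms: 24, 6, -3, -12  ⇒  Σ = 15
Area = |Σ|/2 = 7.5.
Net area = 389 − 7.5 = 381.5.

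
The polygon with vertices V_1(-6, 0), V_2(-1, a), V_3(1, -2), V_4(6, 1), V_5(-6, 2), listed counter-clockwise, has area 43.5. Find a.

-6

Write out the shoelace sum; only the two edges meeting at V_2 involve a:
2·Area = [((-6)·a − (-1)·0) + ((-1)·(-2) − 1·a)] + 43
       = -7·a + 45 = 87
⇒ a = -6.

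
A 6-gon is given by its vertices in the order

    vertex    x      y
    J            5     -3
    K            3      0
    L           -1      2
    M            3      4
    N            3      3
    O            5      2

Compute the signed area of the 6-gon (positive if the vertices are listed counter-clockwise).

Apply the surveyor's formula: 2A = Σ (x_i·y_{i+1} − x_{i+1}·y_i), indices taken mod 6.
J→K: (5)(0) − (3)(-3) = 9
K→L: (3)(2) − (-1)(0) = 6
L→M: (-1)(4) − (3)(2) = -10
M→N: (3)(3) − (3)(4) = -3
N→O: (3)(2) − (5)(3) = -9
O→J: (5)(-3) − (5)(2) = -25
Σ = -32
Signed area = Σ/2 = -16 (negative ⇒ clockwise traversal).

-16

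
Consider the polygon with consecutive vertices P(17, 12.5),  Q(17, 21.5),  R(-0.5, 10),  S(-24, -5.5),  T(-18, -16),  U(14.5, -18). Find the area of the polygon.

Apply the surveyor's formula: 2A = Σ (x_i·y_{i+1} − x_{i+1}·y_i), indices taken mod 6.
Σ = (153) + (180.75) + (242.75) + (285) + (556) + (487.25) = 1904.75
Area = |Σ|/2 = 952.375.

952.375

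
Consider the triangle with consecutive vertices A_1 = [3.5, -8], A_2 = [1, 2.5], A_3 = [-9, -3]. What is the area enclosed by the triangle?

Apply the surveyor's formula: 2A = Σ (x_i·y_{i+1} − x_{i+1}·y_i), indices taken mod 3.
A_1→A_2: (3.5)(2.5) − (1)(-8) = 16.75
A_2→A_3: (1)(-3) − (-9)(2.5) = 19.5
A_3→A_1: (-9)(-8) − (3.5)(-3) = 82.5
Σ = 118.75
Area = |Σ|/2 = 59.375.

59.375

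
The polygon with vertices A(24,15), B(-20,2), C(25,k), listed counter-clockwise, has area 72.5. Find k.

12

The doubled signed area Σ (x_i y_{i+1} − x_{i+1} y_i) is linear in k.
With k=0 it equals 673; the coefficient of k is -44 (from the two edges through C).
So -44·k + 673 = 2·72.5 = 145 ⇒ k = 12.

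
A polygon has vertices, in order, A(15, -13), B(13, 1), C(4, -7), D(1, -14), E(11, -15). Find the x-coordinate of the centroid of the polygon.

Apply the shoelace formula. First the cross-terms c_i = x_i·y_{i+1} − x_{i+1}·y_i:
  184, -95, -49, 139, 82  ⇒  2A = 261, A = 130.5.
Then Σ (x_i + x_{i+1})·c_i = 7092, so x̄ = 7092 / (6·130.5) = 788/87.

788/87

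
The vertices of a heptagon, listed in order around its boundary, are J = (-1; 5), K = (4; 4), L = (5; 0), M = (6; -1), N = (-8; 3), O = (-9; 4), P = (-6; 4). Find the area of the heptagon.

Apply the shoelace (surveyor's) formula: 2A = Σ (x_i·y_{i+1} − x_{i+1}·y_i), indices taken mod 7.
Σ = (-24) + (-20) + (-5) + (10) + (-5) + (-12) + (-26) = -82
Area = |Σ|/2 = 41.

41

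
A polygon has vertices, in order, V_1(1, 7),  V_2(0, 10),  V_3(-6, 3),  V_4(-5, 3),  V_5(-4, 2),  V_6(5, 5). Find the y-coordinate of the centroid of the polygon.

364/69

Apply the surveyor's formula. First the cross-terms c_i = x_i·y_{i+1} − x_{i+1}·y_i:
  10, 60, -3, 2, -30, 30  ⇒  2A = 69, A = 34.5.
Then Σ (y_i + y_{i+1})·c_i = 1092, so ȳ = 1092 / (6·34.5) = 364/69.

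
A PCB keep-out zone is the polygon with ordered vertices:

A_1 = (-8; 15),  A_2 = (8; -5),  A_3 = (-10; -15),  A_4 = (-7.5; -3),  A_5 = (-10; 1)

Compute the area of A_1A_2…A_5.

256

Cross-terms: -80, -170, -82.5, -37.5, -142  ⇒  Σ = -512
Area = |Σ|/2 = 256.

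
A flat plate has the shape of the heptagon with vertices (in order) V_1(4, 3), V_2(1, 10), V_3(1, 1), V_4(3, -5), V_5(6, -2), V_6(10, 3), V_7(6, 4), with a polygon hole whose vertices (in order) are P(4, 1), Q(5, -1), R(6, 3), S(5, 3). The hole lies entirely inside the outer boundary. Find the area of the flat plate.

Outer boundary:
Apply Gauss's area formula: 2A = Σ (x_i·y_{i+1} − x_{i+1}·y_i), indices taken mod 7.
Σ = (37) + (-9) + (-8) + (24) + (38) + (22) + (2) = 106
Area = |Σ|/2 = 53.
Hole:
Σ = (-9) + (21) + (3) + (-7) = 8
Area = |Σ|/2 = 4.
Net area = 53 − 4 = 49.

49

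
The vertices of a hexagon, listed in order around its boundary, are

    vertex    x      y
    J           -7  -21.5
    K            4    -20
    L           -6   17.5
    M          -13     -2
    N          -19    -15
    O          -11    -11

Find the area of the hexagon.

Apply Gauss's area formula: 2A = Σ (x_i·y_{i+1} − x_{i+1}·y_i), indices taken mod 6.
Σ = (226) + (-50) + (239.5) + (157) + (44) + (159.5) = 776
Area = |Σ|/2 = 388.

388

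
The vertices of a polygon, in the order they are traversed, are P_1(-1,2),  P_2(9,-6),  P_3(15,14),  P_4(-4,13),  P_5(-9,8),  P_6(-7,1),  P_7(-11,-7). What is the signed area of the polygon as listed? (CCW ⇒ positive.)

Apply the shoelace (surveyor's) formula: 2A = Σ (x_i·y_{i+1} − x_{i+1}·y_i), indices taken mod 7.
P_1→P_2: (-1)(-6) − (9)(2) = -12
P_2→P_3: (9)(14) − (15)(-6) = 216
P_3→P_4: (15)(13) − (-4)(14) = 251
P_4→P_5: (-4)(8) − (-9)(13) = 85
P_5→P_6: (-9)(1) − (-7)(8) = 47
P_6→P_7: (-7)(-7) − (-11)(1) = 60
P_7→P_1: (-11)(2) − (-1)(-7) = -29
Σ = 618
Signed area = Σ/2 = 309 (positive ⇒ counter-clockwise traversal).

309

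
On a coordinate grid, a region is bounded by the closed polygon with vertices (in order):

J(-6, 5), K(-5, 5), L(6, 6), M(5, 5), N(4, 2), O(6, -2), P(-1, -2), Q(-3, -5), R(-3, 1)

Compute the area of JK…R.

Cross-terms: -5, -60, 0, -10, -20, -14, -1, -18, -9  ⇒  Σ = -137
Area = |Σ|/2 = 68.5.

68.5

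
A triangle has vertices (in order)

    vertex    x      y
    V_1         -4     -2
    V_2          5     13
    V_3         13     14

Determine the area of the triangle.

Cross-terms: -42, -99, 30  ⇒  Σ = -111
Area = |Σ|/2 = 55.5.

55.5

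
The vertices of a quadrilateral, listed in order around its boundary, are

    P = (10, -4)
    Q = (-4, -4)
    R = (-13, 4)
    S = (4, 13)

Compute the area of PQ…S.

227.5

Σ = (-56) + (-68) + (-185) + (-146) = -455
Area = |Σ|/2 = 227.5.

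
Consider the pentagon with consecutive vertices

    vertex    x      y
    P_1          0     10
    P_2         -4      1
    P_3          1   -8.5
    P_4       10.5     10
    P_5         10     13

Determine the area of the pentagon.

Σ = (40) + (33) + (99.25) + (36.5) + (100) = 308.75
Area = |Σ|/2 = 154.375.

154.375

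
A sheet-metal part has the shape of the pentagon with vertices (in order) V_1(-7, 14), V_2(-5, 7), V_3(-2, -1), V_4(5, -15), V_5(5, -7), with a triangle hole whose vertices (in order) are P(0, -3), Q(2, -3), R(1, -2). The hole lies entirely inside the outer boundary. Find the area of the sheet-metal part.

67

Outer boundary:
Σ = (21) + (19) + (35) + (40) + (21) = 136
Area = |Σ|/2 = 68.
Hole:
Σ = (6) + (-1) + (-3) = 2
Area = |Σ|/2 = 1.
Net area = 68 − 1 = 67.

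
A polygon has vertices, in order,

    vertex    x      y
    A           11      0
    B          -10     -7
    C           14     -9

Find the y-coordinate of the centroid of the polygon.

Apply Gauss's area formula. First the cross-terms c_i = x_i·y_{i+1} − x_{i+1}·y_i:
  -77, 188, 99  ⇒  2A = 210, A = 105.
Then Σ (y_i + y_{i+1})·c_i = -3360, so ȳ = -3360 / (6·105) = -16/3.

-16/3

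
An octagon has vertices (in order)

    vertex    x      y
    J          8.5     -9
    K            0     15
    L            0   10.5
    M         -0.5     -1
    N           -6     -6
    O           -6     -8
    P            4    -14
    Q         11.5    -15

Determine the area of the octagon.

191.375

Apply the shoelace (surveyor's) formula: 2A = Σ (x_i·y_{i+1} − x_{i+1}·y_i), indices taken mod 8.
Cross-terms: 127.5, 0, 5.25, -3, 12, 116, 101, 24  ⇒  Σ = 382.75
Area = |Σ|/2 = 191.375.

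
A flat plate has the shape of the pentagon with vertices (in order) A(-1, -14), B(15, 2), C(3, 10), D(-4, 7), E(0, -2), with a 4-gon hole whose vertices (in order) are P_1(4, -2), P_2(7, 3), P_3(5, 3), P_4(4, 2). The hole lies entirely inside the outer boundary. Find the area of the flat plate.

202.5

Outer boundary:
Apply the shoelace (surveyor's) formula: 2A = Σ (x_i·y_{i+1} − x_{i+1}·y_i), indices taken mod 5.
A→B: (-1)(2) − (15)(-14) = 208
B→C: (15)(10) − (3)(2) = 144
C→D: (3)(7) − (-4)(10) = 61
D→E: (-4)(-2) − (0)(7) = 8
E→A: (0)(-14) − (-1)(-2) = -2
Σ = 419
Area = |Σ|/2 = 209.5.
Hole:
Apply the shoelace (surveyor's) formula: 2A = Σ (x_i·y_{i+1} − x_{i+1}·y_i), indices taken mod 4.
Cross-terms: 26, 6, -2, -16  ⇒  Σ = 14
Area = |Σ|/2 = 7.
Net area = 209.5 − 7 = 202.5.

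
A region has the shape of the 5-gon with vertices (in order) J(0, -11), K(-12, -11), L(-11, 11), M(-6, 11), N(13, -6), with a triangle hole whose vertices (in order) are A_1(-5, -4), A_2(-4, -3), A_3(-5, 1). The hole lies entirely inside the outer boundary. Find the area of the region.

Outer boundary:
Apply the shoelace formula: 2A = Σ (x_i·y_{i+1} − x_{i+1}·y_i), indices taken mod 5.
Σ = (-132) + (-253) + (-55) + (-107) + (-143) = -690
Area = |Σ|/2 = 345.
Hole:
Σ = (-1) + (-19) + (25) = 5
Area = |Σ|/2 = 2.5.
Net area = 345 − 2.5 = 342.5.

342.5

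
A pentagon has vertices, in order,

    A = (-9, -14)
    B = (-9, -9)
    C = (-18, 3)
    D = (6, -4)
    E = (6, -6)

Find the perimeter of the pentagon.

|AB| = √((0)² + (5)²) = √25 = 5
|BC| = √((-9)² + (12)²) = √225 = 15
|CD| = √((24)² + (-7)²) = √625 = 25
|DE| = √((0)² + (-2)²) = √4 = 2
|EA| = √((-15)² + (-8)²) = √289 = 17
Perimeter = 5 + 15 + 25 + 2 + 17 = 64.

64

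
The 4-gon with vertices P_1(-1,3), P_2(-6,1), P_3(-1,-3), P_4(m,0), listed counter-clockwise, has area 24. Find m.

The doubled signed area Σ (x_i y_{i+1} − x_{i+1} y_i) is linear in m.
With m=0 it equals 36; the coefficient of m is 6 (from the two edges through P_4).
So 6·m + 36 = 2·24 = 48 ⇒ m = 2.

2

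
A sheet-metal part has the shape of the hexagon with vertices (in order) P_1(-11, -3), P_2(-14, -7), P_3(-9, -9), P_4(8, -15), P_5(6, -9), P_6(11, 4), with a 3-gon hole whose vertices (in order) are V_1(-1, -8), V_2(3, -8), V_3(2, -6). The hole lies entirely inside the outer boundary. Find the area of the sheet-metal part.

Outer boundary:
Apply the surveyor's formula: 2A = Σ (x_i·y_{i+1} − x_{i+1}·y_i), indices taken mod 6.
Cross-terms: 35, 63, 207, 18, 123, 11  ⇒  Σ = 457
Area = |Σ|/2 = 228.5.
Hole:
Apply the shoelace formula: 2A = Σ (x_i·y_{i+1} − x_{i+1}·y_i), indices taken mod 3.
V_1→V_2: (-1)(-8) − (3)(-8) = 32
V_2→V_3: (3)(-6) − (2)(-8) = -2
V_3→V_1: (2)(-8) − (-1)(-6) = -22
Σ = 8
Area = |Σ|/2 = 4.
Net area = 228.5 − 4 = 224.5.

224.5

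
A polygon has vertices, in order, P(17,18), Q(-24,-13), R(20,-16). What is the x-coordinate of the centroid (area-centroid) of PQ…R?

Apply the shoelace (surveyor's) formula. First the cross-terms c_i = x_i·y_{i+1} − x_{i+1}·y_i:
  211, 644, 632  ⇒  2A = 1487, A = 743.5.
Then Σ (x_i + x_{i+1})·c_i = 19331, so x̄ = 19331 / (6·743.5) = 13/3.

13/3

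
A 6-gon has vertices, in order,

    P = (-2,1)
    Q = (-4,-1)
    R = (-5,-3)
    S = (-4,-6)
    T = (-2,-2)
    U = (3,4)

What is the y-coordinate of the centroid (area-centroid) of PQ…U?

-107/108

Apply Gauss's area formula. First the cross-terms c_i = x_i·y_{i+1} − x_{i+1}·y_i:
  6, 7, 18, -4, -2, 11  ⇒  2A = 36, A = 18.
Then Σ (y_i + y_{i+1})·c_i = -107, so ȳ = -107 / (6·18) = -107/108.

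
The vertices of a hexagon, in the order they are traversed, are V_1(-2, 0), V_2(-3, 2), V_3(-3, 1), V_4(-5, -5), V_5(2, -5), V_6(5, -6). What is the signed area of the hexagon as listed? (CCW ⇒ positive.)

27.5

V_1→V_2: (-2)(2) − (-3)(0) = -4
V_2→V_3: (-3)(1) − (-3)(2) = 3
V_3→V_4: (-3)(-5) − (-5)(1) = 20
V_4→V_5: (-5)(-5) − (2)(-5) = 35
V_5→V_6: (2)(-6) − (5)(-5) = 13
V_6→V_1: (5)(0) − (-2)(-6) = -12
Σ = 55
Signed area = Σ/2 = 27.5 (positive ⇒ counter-clockwise traversal).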